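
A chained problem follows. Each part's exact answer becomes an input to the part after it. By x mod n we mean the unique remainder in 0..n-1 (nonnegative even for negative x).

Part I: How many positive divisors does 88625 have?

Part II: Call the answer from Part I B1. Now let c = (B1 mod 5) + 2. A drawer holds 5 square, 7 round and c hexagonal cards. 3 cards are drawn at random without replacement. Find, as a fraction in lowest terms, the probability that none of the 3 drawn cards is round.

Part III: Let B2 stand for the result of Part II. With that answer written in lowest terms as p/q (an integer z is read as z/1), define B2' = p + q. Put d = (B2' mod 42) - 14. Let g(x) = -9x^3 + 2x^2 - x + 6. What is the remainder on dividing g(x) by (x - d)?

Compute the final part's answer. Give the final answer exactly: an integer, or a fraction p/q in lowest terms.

Part I: 88625 = 5^3 * 709; number of divisors = (3+1) * (1+1) = 8; answer 8
Part II: B1 = 8; c = 5; total draws C(17,3) = 680; favorable C(10,3) = 120; P = 3/17; answer 3/17
Part III: B2 = 3/17; threaded value p + q = 20; d = 6; remainder = value at the root: -9*(6)^3 + 2*(6)^2 - 1*(6)^1 + 6 = (-1944) + (72) + (-6) + (6) = -1872; answer -1872

-1872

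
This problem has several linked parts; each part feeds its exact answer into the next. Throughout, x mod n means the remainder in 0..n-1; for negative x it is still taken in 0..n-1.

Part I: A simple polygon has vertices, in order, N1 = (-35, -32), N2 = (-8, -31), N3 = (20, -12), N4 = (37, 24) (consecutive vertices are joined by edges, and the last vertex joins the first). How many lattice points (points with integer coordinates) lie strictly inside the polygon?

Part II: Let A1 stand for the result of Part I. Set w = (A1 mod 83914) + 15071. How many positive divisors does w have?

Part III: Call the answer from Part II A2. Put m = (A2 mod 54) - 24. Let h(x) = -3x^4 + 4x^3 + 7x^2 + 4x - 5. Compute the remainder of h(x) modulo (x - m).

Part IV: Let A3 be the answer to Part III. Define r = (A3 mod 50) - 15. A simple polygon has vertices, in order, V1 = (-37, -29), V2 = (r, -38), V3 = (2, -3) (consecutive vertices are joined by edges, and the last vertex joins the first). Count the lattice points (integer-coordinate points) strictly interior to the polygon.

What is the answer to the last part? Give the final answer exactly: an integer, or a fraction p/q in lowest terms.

Part I: cross terms: (-35*-31 - -8*-32)=829, (-8*-12 - 20*-31)=716, (20*24 - 37*-12)=924, (37*-32 - -35*24)=-344; twice the area = |2125| = 2125; area = 2125/2; boundary points = 1 + 1 + 1 + 8 = 11; strictly interior points = area - boundary/2 + 1 = 1058; answer 1058
Part II: A1 = 1058; w = 16129; 16129 = 127^2; number of divisors = (2+1) = 3; answer 3
Part III: A2 = 3; m = -21; remainder = value at the root: -3*(-21)^4 + 4*(-21)^3 + 7*(-21)^2 + 4*(-21)^1 - 5 = (-583443) + (-37044) + (3087) + (-84) + (-5) = -617489; answer -617489
Part IV: A3 = -617489; r = -4; cross terms: (-37*-38 - -4*-29)=1290, (-4*-3 - 2*-38)=88, (2*-29 - -37*-3)=-169; twice the area = |1209| = 1209; area = 1209/2; boundary points = 3 + 1 + 13 = 17; strictly interior points = area - boundary/2 + 1 = 597; answer 597

597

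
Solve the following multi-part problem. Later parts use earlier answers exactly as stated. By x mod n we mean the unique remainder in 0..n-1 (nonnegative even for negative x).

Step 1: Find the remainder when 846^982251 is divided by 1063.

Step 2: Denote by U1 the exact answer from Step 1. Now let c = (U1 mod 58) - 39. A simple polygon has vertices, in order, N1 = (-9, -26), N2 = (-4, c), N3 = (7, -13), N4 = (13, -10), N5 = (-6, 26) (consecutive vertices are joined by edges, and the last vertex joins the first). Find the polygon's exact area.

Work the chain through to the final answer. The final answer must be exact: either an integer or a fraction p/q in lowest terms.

Step 1: squarings mod 1063: 846^1=846, 846^2=317, 846^4=567, 846^8=463, 846^16=706, 846^32=952, 846^64=628, 846^128=11, 846^256=121, 846^512=822, 846^1024=679, 846^2048=762, 846^4096=246, 846^8192=988, 846^16384=310, 846^32768=430, 846^65536=1001, 846^131072=655, 846^262144=636, 846^524288=556; 846^982251 = 846^1 * 846^2 * 846^8 * 846^32 * 846^64 * 846^128 * 846^1024 * 846^2048 * 846^4096 * 846^8192 * 846^16384 * 846^32768 * 846^131072 * 846^262144 * 846^524288 = 666 (mod 1063); answer 666
Step 2: U1 = 666; c = -11; cross terms: (-9*-11 - -4*-26)=-5, (-4*-13 - 7*-11)=129, (7*-10 - 13*-13)=99, (13*26 - -6*-10)=278, (-6*-26 - -9*26)=390; twice the area = |891| = 891; area = 891/2; answer 891/2

891/2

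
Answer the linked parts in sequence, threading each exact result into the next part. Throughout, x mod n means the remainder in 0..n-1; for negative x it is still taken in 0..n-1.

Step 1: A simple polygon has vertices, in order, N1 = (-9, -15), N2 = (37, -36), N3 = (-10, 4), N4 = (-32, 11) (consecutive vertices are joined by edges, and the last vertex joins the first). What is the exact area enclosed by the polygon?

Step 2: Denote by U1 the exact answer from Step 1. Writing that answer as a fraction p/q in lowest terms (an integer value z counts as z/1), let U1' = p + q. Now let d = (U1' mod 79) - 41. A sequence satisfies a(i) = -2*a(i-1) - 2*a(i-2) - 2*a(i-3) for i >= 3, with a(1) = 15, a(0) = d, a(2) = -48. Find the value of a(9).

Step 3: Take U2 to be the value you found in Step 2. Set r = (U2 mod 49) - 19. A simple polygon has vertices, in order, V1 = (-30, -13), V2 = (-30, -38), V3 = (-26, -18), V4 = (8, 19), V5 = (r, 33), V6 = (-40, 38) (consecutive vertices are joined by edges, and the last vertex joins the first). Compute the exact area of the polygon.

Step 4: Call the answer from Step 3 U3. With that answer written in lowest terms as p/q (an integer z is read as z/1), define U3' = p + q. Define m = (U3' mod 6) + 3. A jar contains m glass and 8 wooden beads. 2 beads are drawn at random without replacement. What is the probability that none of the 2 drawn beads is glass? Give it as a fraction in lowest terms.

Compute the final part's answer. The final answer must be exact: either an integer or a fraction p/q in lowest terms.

Step 1: cross terms: (-9*-36 - 37*-15)=879, (37*4 - -10*-36)=-212, (-10*11 - -32*4)=18, (-32*-15 - -9*11)=579; twice the area = |1264| = 1264; area = 632; answer 632
Step 2: U1 = 632; threaded value p + q = 633; d = -40; a(3) = -2*(-48) - 2*(15) - 2*(-40) = 146; iterating: a(3)=146, a(4)=-226, a(5)=256, a(6)=-352, a(7)=644, a(8)=-1096, a(9)=1608; answer 1608
Step 3: U2 = 1608; r = 21; cross terms: (-30*-38 - -30*-13)=750, (-30*-18 - -26*-38)=-448, (-26*19 - 8*-18)=-350, (8*33 - 21*19)=-135, (21*38 - -40*33)=2118, (-40*-13 - -30*38)=1660; twice the area = |3595| = 3595; area = 3595/2; answer 3595/2
Step 4: U3 = 3595/2; threaded value p + q = 3597; m = 6; total draws C(14,2) = 91; favorable C(8,2) = 28; P = 4/13; answer 4/13

4/13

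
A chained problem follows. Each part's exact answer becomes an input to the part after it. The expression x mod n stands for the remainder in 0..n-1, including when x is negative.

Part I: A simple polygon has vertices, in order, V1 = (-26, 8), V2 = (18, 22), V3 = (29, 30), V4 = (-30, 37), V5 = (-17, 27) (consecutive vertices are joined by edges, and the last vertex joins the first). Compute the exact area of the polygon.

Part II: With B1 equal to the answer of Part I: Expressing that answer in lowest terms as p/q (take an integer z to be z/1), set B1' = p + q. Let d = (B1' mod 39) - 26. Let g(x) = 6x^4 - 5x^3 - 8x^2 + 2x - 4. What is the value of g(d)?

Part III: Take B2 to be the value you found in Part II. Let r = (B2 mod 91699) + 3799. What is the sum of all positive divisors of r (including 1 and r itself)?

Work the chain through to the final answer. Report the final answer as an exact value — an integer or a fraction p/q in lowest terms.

17784

Part I: cross terms: (-26*22 - 18*8)=-716, (18*30 - 29*22)=-98, (29*37 - -30*30)=1973, (-30*27 - -17*37)=-181, (-17*8 - -26*27)=566; twice the area = |1544| = 1544; area = 772; answer 772
Part II: B1 = 772; threaded value p + q = 773; d = 6; 6*(6)^4 - 5*(6)^3 - 8*(6)^2 + 2*(6)^1 - 4 = (7776) + (-1080) + (-288) + (12) + (-4) = 6416; answer 6416
Part III: B2 = 6416; r = 10215; 10215 = 3^2 * 5 * 227; sigma = (1 + 3 + 9) * (1 + 5) * (1 + 227) = 13 * 6 * 228 = 17784; answer 17784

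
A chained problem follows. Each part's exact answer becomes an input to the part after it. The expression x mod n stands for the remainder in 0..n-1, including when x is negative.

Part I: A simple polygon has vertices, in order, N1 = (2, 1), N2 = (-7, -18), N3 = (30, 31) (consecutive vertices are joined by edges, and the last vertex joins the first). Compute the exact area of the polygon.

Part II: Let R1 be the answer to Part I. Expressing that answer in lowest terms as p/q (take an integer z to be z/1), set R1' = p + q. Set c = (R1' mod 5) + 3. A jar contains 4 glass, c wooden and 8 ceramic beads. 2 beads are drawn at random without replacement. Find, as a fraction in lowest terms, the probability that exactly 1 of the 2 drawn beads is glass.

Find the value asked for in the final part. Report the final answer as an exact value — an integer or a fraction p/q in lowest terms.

Part I: cross terms: (2*-18 - -7*1)=-29, (-7*31 - 30*-18)=323, (30*1 - 2*31)=-32; twice the area = |262| = 262; area = 131; answer 131
Part II: R1 = 131; threaded value p + q = 132; c = 5; total draws C(17,2) = 136; favorable C(4,1)*C(13,1) = 52; P = 13/34; answer 13/34

13/34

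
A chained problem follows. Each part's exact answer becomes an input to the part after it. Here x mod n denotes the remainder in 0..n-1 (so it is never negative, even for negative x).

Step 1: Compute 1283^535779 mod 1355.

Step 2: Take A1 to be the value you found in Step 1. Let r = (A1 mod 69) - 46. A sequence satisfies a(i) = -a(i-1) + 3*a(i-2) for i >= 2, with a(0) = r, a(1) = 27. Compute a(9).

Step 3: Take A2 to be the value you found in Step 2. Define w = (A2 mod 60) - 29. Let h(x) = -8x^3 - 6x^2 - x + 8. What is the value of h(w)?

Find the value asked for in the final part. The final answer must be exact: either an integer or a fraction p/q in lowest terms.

136586

Step 1: squarings mod 1355: 1283^1=1283, 1283^2=1119, 1283^4=141, 1283^8=911, 1283^16=661, 1283^32=611, 1283^64=696, 1283^128=681, 1283^256=351, 1283^512=1251, 1283^1024=1331, 1283^2048=576, 1283^4096=1156, 1283^8192=306, 1283^16384=141, 1283^32768=911, 1283^65536=661, 1283^131072=611, 1283^262144=696, 1283^524288=681; 1283^535779 = 1283^1 * 1283^2 * 1283^32 * 1283^64 * 1283^128 * 1283^1024 * 1283^2048 * 1283^8192 * 1283^524288 = 532 (mod 1355); answer 532
Step 2: A1 = 532; r = 3; a(2) = -1*(27) + 3*(3) = -18; iterating: a(2)=-18, a(3)=99, a(4)=-153, a(5)=450, a(6)=-909, a(7)=2259, a(8)=-4986, a(9)=11763; answer 11763
Step 3: A2 = 11763; w = -26; -8*(-26)^3 - 6*(-26)^2 - 1*(-26)^1 + 8 = (140608) + (-4056) + (26) + (8) = 136586; answer 136586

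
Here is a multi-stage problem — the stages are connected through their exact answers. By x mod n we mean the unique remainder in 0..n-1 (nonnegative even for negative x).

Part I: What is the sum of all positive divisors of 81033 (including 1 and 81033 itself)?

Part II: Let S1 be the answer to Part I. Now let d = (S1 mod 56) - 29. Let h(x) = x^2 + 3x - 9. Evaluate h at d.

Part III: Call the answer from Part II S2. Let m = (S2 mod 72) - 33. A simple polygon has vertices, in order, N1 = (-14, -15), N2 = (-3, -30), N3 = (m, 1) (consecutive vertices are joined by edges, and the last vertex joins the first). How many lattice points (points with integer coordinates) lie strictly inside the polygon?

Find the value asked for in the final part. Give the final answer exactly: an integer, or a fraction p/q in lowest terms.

46

Part I: 81033 = 3 * 27011; sigma = (1 + 3) * (1 + 27011) = 4 * 27012 = 108048; answer 108048
Part II: S1 = 108048; d = -5; 1*(-5)^2 + 3*(-5)^1 - 9 = (25) + (-15) + (-9) = 1; answer 1
Part III: S2 = 1; m = -32; cross terms: (-14*-30 - -3*-15)=375, (-3*1 - -32*-30)=-963, (-32*-15 - -14*1)=494; twice the area = |-94| = 94; area = 47; boundary points = 1 + 1 + 2 = 4; strictly interior points = area - boundary/2 + 1 = 46; answer 46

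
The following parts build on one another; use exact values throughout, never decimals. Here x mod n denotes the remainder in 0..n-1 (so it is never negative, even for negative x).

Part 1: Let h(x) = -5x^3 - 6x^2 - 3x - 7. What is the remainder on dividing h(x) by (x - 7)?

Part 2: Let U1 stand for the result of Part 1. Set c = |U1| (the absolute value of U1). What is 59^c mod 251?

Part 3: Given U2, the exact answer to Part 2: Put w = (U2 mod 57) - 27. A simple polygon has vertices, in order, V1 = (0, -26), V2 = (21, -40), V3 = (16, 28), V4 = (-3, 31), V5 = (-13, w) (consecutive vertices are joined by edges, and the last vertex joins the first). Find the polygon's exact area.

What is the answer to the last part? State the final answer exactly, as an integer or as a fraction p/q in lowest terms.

3035/2

Part 1: remainder = value at the root: -5*(7)^3 - 6*(7)^2 - 3*(7)^1 - 7 = (-1715) + (-294) + (-21) + (-7) = -2037; answer -2037
Part 2: U1 = -2037; c = 2037; squarings mod 251: 59^1=59, 59^2=218, 59^4=85, 59^8=197, 59^16=155, 59^32=180, 59^64=21, 59^128=190, 59^256=207, 59^512=179, 59^1024=164; 59^2037 = 59^1 * 59^4 * 59^16 * 59^32 * 59^64 * 59^128 * 59^256 * 59^512 * 59^1024 = 104 (mod 251); answer 104
Part 3: U2 = 104; w = 20; cross terms: (0*-40 - 21*-26)=546, (21*28 - 16*-40)=1228, (16*31 - -3*28)=580, (-3*20 - -13*31)=343, (-13*-26 - 0*20)=338; twice the area = |3035| = 3035; area = 3035/2; answer 3035/2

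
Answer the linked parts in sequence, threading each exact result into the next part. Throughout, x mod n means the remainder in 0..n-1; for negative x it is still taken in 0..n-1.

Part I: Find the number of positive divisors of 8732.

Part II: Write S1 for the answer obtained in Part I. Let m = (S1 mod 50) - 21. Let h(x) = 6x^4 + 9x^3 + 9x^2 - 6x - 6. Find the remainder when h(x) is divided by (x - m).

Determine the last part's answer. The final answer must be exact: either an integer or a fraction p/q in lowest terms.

Part I: 8732 = 2^2 * 37 * 59; number of divisors = (2+1) * (1+1) * (1+1) = 12; answer 12
Part II: S1 = 12; m = -9; remainder = value at the root: 6*(-9)^4 + 9*(-9)^3 + 9*(-9)^2 - 6*(-9)^1 - 6 = (39366) + (-6561) + (729) + (54) + (-6) = 33582; answer 33582

33582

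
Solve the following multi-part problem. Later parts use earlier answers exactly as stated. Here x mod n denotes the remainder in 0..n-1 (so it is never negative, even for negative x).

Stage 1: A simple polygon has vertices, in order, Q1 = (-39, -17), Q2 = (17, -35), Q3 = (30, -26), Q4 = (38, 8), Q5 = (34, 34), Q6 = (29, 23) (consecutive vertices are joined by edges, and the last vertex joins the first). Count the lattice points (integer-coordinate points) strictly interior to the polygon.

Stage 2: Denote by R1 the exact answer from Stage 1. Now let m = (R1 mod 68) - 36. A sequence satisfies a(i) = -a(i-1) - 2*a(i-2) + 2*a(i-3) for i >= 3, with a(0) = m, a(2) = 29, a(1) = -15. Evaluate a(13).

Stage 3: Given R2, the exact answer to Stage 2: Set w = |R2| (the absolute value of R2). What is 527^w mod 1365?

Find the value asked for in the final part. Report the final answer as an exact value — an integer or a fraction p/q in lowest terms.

Stage 1: cross terms: (-39*-35 - 17*-17)=1654, (17*-26 - 30*-35)=608, (30*8 - 38*-26)=1228, (38*34 - 34*8)=1020, (34*23 - 29*34)=-204, (29*-17 - -39*23)=404; twice the area = |4710| = 4710; area = 2355; boundary points = 2 + 1 + 2 + 2 + 1 + 4 = 12; strictly interior points = area - boundary/2 + 1 = 2350; answer 2350
Stage 2: R1 = 2350; m = 2; a(3) = -1*(29) - 2*(-15) + 2*(2) = 5; iterating: a(3)=5, a(4)=-93, a(5)=141, a(6)=55, a(7)=-523, a(8)=695, a(9)=461, a(10)=-2897, a(11)=3365, a(12)=3351, a(13)=-15875; answer -15875
Stage 3: R2 = -15875; w = 15875; squarings mod 1365: 527^1=527, 527^2=634, 527^4=646, 527^8=991, 527^16=646, 527^32=991, 527^64=646, 527^128=991, 527^256=646, 527^512=991, 527^1024=646, 527^2048=991, 527^4096=646, 527^8192=991; 527^15875 = 527^1 * 527^2 * 527^512 * 527^1024 * 527^2048 * 527^4096 * 527^8192 = 158 (mod 1365); answer 158

158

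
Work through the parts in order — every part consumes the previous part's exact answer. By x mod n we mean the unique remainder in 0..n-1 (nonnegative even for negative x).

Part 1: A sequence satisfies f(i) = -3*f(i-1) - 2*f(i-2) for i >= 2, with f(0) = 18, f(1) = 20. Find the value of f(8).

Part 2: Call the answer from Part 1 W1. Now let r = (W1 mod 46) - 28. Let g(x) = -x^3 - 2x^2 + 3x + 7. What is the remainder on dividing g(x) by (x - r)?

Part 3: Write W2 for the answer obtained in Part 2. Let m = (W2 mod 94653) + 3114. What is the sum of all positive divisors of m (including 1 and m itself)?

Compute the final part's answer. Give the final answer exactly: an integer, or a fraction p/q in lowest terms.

Part 1: f(2) = -3*(20) - 2*(18) = -96; iterating: f(2)=-96, f(3)=248, f(4)=-552, f(5)=1160, f(6)=-2376, f(7)=4808, f(8)=-9672; answer -9672
Part 2: W1 = -9672; r = 6; remainder = value at the root: -1*(6)^3 - 2*(6)^2 + 3*(6)^1 + 7 = (-216) + (-72) + (18) + (7) = -263; answer -263
Part 3: W2 = -263; m = 97504; 97504 = 2^5 * 11 * 277; sigma = (1 + 2 + 4 + 8 + 16 + 32) * (1 + 11) * (1 + 277) = 63 * 12 * 278 = 210168; answer 210168

210168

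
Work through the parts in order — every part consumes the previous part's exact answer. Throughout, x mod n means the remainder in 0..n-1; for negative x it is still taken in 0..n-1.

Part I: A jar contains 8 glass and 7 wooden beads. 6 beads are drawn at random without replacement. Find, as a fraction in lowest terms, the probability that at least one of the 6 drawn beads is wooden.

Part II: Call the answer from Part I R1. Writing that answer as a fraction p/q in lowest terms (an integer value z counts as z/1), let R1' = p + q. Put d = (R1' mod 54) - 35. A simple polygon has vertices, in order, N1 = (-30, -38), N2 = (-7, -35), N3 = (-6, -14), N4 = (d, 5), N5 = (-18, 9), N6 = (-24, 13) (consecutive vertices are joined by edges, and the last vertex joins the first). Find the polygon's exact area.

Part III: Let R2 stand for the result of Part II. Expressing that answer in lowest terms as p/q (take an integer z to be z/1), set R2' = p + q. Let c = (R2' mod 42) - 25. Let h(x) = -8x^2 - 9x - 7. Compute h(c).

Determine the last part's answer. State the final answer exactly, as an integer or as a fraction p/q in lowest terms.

Part I: total draws C(15,6) = 5005; complement C(8,6) = 28; favorable 5005 - 28 = 4977; P = 711/715; answer 711/715
Part II: R1 = 711/715; threaded value p + q = 1426; d = -13; cross terms: (-30*-35 - -7*-38)=784, (-7*-14 - -6*-35)=-112, (-6*5 - -13*-14)=-212, (-13*9 - -18*5)=-27, (-18*13 - -24*9)=-18, (-24*-38 - -30*13)=1302; twice the area = |1717| = 1717; area = 1717/2; answer 1717/2
Part III: R2 = 1717/2; threaded value p + q = 1719; c = 14; -8*(14)^2 - 9*(14)^1 - 7 = (-1568) + (-126) + (-7) = -1701; answer -1701

-1701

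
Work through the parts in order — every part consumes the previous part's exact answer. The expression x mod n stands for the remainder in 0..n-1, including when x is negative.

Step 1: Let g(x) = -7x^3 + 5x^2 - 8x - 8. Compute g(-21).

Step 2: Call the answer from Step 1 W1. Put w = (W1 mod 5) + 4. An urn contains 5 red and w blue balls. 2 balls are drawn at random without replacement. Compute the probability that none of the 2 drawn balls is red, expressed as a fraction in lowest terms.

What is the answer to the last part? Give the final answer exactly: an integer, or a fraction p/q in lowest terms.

3/11

Step 1: -7*(-21)^3 + 5*(-21)^2 - 8*(-21)^1 - 8 = (64827) + (2205) + (168) + (-8) = 67192; answer 67192
Step 2: W1 = 67192; w = 6; total draws C(11,2) = 55; favorable C(6,2) = 15; P = 3/11; answer 3/11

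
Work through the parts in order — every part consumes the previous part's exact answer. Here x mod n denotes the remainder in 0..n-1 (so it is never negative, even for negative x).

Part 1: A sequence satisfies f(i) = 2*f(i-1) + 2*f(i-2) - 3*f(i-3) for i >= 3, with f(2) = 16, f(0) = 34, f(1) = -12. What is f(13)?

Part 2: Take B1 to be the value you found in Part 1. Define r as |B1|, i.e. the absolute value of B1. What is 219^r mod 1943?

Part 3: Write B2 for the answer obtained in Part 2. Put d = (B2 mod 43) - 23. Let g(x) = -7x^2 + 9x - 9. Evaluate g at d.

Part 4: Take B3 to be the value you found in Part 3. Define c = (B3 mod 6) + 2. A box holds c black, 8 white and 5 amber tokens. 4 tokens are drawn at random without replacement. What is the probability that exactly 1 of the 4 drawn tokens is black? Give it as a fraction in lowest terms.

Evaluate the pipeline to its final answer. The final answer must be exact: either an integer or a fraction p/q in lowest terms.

Part 1: f(3) = 2*(16) + 2*(-12) - 3*(34) = -94; iterating: f(3)=-94, f(4)=-120, f(5)=-476, f(6)=-910, f(7)=-2412, f(8)=-5216, f(9)=-12526, f(10)=-28248, f(11)=-65900, f(12)=-150718, f(13)=-348492; answer -348492
Part 2: B1 = -348492; r = 348492; squarings mod 1943: 219^1=219, 219^2=1329, 219^4=54, 219^8=973, 219^16=488, 219^32=1098, 219^64=944, 219^128=1242, 219^256=1765, 219^512=596, 219^1024=1590, 219^2048=257, 219^4096=1930, 219^8192=169, 219^16384=1359, 219^32768=1031, 219^65536=140, 219^131072=170, 219^262144=1698; 219^348492 = 219^4 * 219^8 * 219^64 * 219^256 * 219^4096 * 219^16384 * 219^65536 * 219^262144 = 1823 (mod 1943); answer 1823
Part 3: B2 = 1823; d = -6; -7*(-6)^2 + 9*(-6)^1 - 9 = (-252) + (-54) + (-9) = -315; answer -315
Part 4: B3 = -315; c = 5; total draws C(18,4) = 3060; favorable C(5,1)*C(13,3) = 1430; P = 143/306; answer 143/306

143/306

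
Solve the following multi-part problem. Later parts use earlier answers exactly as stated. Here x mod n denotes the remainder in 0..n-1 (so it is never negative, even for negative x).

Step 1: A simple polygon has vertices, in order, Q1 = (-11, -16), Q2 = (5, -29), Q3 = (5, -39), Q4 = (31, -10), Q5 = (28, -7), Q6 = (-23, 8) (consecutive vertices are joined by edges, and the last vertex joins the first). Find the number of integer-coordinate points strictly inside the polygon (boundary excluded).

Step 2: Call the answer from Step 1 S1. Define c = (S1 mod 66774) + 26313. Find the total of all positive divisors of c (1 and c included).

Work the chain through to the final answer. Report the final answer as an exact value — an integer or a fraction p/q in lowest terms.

53010

Step 1: cross terms: (-11*-29 - 5*-16)=399, (5*-39 - 5*-29)=-50, (5*-10 - 31*-39)=1159, (31*-7 - 28*-10)=63, (28*8 - -23*-7)=63, (-23*-16 - -11*8)=456; twice the area = |2090| = 2090; area = 1045; boundary points = 1 + 10 + 1 + 3 + 3 + 12 = 30; strictly interior points = area - boundary/2 + 1 = 1031; answer 1031
Step 2: S1 = 1031; c = 27344; 27344 = 2^4 * 1709; sigma = (1 + 2 + 4 + 8 + 16) * (1 + 1709) = 31 * 1710 = 53010; answer 53010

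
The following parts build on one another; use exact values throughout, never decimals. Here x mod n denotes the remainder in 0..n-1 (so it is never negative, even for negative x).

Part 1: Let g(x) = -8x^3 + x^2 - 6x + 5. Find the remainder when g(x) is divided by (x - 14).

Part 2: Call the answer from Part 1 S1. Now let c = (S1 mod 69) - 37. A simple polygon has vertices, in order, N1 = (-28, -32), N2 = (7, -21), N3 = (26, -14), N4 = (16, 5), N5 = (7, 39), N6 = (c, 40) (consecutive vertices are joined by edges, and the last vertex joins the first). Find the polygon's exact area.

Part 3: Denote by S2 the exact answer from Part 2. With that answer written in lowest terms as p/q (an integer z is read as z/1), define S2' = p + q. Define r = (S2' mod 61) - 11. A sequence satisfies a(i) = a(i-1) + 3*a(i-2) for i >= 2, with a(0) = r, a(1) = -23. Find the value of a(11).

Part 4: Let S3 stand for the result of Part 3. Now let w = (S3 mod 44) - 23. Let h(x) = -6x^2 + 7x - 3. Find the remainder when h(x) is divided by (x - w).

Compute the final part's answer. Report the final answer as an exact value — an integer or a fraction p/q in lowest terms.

-71

Part 1: remainder = value at the root: -8*(14)^3 + 1*(14)^2 - 6*(14)^1 + 5 = (-21952) + (196) + (-84) + (5) = -21835; answer -21835
Part 2: S1 = -21835; c = 1; cross terms: (-28*-21 - 7*-32)=812, (7*-14 - 26*-21)=448, (26*5 - 16*-14)=354, (16*39 - 7*5)=589, (7*40 - 1*39)=241, (1*-32 - -28*40)=1088; twice the area = |3532| = 3532; area = 1766; answer 1766
Part 3: S2 = 1766; threaded value p + q = 1767; r = 48; a(2) = 1*(-23) + 3*(48) = 121; iterating: a(2)=121, a(3)=52, a(4)=415, a(5)=571, a(6)=1816, a(7)=3529, a(8)=8977, a(9)=19564, a(10)=46495, a(11)=105187; answer 105187
Part 4: S3 = 105187; w = 4; remainder = value at the root: -6*(4)^2 + 7*(4)^1 - 3 = (-96) + (28) + (-3) = -71; answer -71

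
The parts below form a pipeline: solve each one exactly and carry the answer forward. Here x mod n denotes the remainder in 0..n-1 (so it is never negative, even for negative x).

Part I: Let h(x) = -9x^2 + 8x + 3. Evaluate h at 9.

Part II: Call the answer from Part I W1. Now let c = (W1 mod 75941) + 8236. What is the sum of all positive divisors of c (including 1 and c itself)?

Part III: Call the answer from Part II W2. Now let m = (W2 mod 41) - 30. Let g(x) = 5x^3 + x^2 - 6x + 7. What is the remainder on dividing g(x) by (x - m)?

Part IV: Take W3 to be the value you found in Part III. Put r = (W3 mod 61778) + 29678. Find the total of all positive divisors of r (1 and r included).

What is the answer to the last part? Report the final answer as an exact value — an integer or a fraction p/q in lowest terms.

75288

Part I: -9*(9)^2 + 8*(9)^1 + 3 = (-729) + (72) + (3) = -654; answer -654
Part II: W1 = -654; c = 83523; 83523 = 3 * 11 * 2531; sigma = (1 + 3) * (1 + 11) * (1 + 2531) = 4 * 12 * 2532 = 121536; answer 121536
Part III: W2 = 121536; m = -18; remainder = value at the root: 5*(-18)^3 + 1*(-18)^2 - 6*(-18)^1 + 7 = (-29160) + (324) + (108) + (7) = -28721; answer -28721
Part IV: W3 = -28721; r = 62735; 62735 = 5 * 12547; sigma = (1 + 5) * (1 + 12547) = 6 * 12548 = 75288; answer 75288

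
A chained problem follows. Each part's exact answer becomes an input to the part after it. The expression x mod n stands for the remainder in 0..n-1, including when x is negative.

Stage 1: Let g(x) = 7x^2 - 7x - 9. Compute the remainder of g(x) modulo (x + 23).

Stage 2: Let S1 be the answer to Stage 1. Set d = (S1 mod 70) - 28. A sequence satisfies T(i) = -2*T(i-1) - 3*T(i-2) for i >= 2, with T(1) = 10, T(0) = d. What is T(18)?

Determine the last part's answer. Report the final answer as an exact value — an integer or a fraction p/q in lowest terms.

-142751

Stage 1: remainder = value at the root: 7*(-23)^2 - 7*(-23)^1 - 9 = (3703) + (161) + (-9) = 3855; answer 3855
Stage 2: S1 = 3855; d = -23; T(2) = -2*(10) - 3*(-23) = 49; iterating: T(2)=49, T(3)=-128, T(4)=109, T(5)=166, T(6)=-659, T(7)=820, T(8)=337, T(9)=-3134, T(10)=5257, T(11)=-1112, T(12)=-13547, T(13)=30430, T(14)=-20219, T(15)=-50852, T(16)=162361, T(17)=-172166, T(18)=-142751; answer -142751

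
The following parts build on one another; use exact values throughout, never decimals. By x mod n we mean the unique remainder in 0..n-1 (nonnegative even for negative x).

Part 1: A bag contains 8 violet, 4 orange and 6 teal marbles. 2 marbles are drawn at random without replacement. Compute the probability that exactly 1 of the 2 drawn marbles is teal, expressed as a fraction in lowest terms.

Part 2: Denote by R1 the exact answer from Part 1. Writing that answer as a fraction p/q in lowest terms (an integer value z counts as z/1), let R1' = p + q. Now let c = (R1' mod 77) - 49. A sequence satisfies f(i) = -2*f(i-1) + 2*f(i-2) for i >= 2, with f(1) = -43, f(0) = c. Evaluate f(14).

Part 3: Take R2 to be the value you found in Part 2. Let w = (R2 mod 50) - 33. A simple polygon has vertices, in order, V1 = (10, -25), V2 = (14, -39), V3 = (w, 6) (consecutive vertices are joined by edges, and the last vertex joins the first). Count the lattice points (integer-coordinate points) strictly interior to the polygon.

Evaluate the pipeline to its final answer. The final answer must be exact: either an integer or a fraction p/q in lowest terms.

Part 1: total draws C(18,2) = 153; favorable C(6,1)*C(12,1) = 72; P = 8/17; answer 8/17
Part 2: R1 = 8/17; threaded value p + q = 25; c = -24; f(2) = -2*(-43) + 2*(-24) = 38; iterating: f(2)=38, f(3)=-162, f(4)=400, f(5)=-1124, f(6)=3048, f(7)=-8344, f(8)=22784, f(9)=-62256, f(10)=170080, f(11)=-464672, f(12)=1269504, f(13)=-3468352, f(14)=9475712; answer 9475712
Part 3: R2 = 9475712; w = -21; cross terms: (10*-39 - 14*-25)=-40, (14*6 - -21*-39)=-735, (-21*-25 - 10*6)=465; twice the area = |-310| = 310; area = 155; boundary points = 2 + 5 + 31 = 38; strictly interior points = area - boundary/2 + 1 = 137; answer 137

137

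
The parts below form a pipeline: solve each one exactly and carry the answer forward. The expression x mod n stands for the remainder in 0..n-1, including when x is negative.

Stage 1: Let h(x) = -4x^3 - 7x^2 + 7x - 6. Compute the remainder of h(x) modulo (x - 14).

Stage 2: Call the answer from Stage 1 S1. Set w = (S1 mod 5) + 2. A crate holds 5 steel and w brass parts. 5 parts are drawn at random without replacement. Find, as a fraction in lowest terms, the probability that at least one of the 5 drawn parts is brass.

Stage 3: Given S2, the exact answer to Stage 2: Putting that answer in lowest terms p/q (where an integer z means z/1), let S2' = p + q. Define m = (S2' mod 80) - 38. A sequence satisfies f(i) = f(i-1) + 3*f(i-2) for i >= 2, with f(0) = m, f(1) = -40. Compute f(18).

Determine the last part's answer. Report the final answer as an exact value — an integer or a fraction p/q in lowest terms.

-30789235

Stage 1: remainder = value at the root: -4*(14)^3 - 7*(14)^2 + 7*(14)^1 - 6 = (-10976) + (-1372) + (98) + (-6) = -12256; answer -12256
Stage 2: S1 = -12256; w = 6; total draws C(11,5) = 462; complement C(5,5) = 1; favorable 462 - 1 = 461; P = 461/462; answer 461/462
Stage 3: S2 = 461/462; threaded value p + q = 923; m = 5; f(2) = 1*(-40) + 3*(5) = -25; iterating: f(2)=-25, f(3)=-145, f(4)=-220, f(5)=-655, f(6)=-1315, f(7)=-3280, f(8)=-7225, f(9)=-17065, f(10)=-38740, f(11)=-89935, f(12)=-206155, f(13)=-475960, f(14)=-1094425, f(15)=-2522305, f(16)=-5805580, f(17)=-13372495, f(18)=-30789235; answer -30789235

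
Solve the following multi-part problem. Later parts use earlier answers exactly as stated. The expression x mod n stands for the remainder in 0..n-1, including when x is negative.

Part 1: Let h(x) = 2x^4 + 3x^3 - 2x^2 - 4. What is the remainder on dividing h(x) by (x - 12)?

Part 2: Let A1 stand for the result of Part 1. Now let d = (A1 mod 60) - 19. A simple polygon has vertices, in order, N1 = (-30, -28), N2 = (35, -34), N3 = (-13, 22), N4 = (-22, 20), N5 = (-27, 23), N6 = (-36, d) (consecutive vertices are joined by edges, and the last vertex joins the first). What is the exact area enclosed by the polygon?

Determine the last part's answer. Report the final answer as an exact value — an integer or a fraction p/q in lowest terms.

Part 1: remainder = value at the root: 2*(12)^4 + 3*(12)^3 - 2*(12)^2 - 4 = (41472) + (5184) + (-288) + (-4) = 46364; answer 46364
Part 2: A1 = 46364; d = 25; cross terms: (-30*-34 - 35*-28)=2000, (35*22 - -13*-34)=328, (-13*20 - -22*22)=224, (-22*23 - -27*20)=34, (-27*25 - -36*23)=153, (-36*-28 - -30*25)=1758; twice the area = |4497| = 4497; area = 4497/2; answer 4497/2

4497/2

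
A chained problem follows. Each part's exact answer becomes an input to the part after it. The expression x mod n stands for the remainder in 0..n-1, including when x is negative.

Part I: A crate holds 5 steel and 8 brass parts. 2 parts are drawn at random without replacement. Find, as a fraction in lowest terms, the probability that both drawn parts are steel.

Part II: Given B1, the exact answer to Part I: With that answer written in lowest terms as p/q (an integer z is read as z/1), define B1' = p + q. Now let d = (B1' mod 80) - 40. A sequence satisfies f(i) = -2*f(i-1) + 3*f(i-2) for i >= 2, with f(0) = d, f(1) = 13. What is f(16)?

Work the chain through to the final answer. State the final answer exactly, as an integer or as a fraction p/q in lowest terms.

-96855116

Part I: total draws C(13,2) = 78; favorable C(5,2) = 10; P = 5/39; answer 5/39
Part II: B1 = 5/39; threaded value p + q = 44; d = 4; f(2) = -2*(13) + 3*(4) = -14; iterating: f(2)=-14, f(3)=67, f(4)=-176, f(5)=553, f(6)=-1634, f(7)=4927, f(8)=-14756, f(9)=44293, f(10)=-132854, f(11)=398587, f(12)=-1195736, f(13)=3587233, f(14)=-10761674, f(15)=32285047, f(16)=-96855116; answer -96855116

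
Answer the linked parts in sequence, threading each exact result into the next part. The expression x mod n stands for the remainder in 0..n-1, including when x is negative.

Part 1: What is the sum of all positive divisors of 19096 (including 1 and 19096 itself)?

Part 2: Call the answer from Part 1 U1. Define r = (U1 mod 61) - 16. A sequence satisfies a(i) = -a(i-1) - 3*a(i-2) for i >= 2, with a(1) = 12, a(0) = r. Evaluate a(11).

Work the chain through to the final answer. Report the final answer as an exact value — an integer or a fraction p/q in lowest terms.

Part 1: 19096 = 2^3 * 7 * 11 * 31; sigma = (1 + 2 + 4 + 8) * (1 + 7) * (1 + 11) * (1 + 31) = 15 * 8 * 12 * 32 = 46080; answer 46080
Part 2: U1 = 46080; r = 9; a(2) = -1*(12) - 3*(9) = -39; iterating: a(2)=-39, a(3)=3, a(4)=114, a(5)=-123, a(6)=-219, a(7)=588, a(8)=69, a(9)=-1833, a(10)=1626, a(11)=3873; answer 3873

3873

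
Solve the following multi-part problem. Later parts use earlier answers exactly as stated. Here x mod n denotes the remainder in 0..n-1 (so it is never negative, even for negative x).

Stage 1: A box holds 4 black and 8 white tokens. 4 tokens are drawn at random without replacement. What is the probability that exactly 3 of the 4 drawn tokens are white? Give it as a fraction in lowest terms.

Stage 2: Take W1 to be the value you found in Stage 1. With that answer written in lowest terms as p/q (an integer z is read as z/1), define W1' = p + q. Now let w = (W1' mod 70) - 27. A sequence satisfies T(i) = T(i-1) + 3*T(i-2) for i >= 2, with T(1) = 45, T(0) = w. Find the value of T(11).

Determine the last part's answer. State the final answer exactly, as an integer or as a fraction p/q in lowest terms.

Stage 1: total draws C(12,4) = 495; favorable C(8,3)*C(4,1) = 224; P = 224/495; answer 224/495
Stage 2: W1 = 224/495; threaded value p + q = 719; w = -8; T(2) = 1*(45) + 3*(-8) = 21; iterating: T(2)=21, T(3)=156, T(4)=219, T(5)=687, T(6)=1344, T(7)=3405, T(8)=7437, T(9)=17652, T(10)=39963, T(11)=92919; answer 92919

92919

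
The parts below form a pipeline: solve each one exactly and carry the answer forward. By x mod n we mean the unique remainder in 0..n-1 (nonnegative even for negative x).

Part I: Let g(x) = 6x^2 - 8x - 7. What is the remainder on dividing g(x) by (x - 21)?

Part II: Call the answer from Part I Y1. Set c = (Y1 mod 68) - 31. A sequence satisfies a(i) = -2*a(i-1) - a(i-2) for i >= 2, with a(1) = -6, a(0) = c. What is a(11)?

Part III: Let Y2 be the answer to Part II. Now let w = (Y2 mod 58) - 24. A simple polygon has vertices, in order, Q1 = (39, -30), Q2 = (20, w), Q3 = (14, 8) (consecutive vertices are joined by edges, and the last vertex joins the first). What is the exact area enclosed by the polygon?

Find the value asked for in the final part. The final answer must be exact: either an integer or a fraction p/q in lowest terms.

Part I: remainder = value at the root: 6*(21)^2 - 8*(21)^1 - 7 = (2646) + (-168) + (-7) = 2471; answer 2471
Part II: Y1 = 2471; c = -8; a(2) = -2*(-6) - 1*(-8) = 20; iterating: a(2)=20, a(3)=-34, a(4)=48, a(5)=-62, a(6)=76, a(7)=-90, a(8)=104, a(9)=-118, a(10)=132, a(11)=-146; answer -146
Part III: Y2 = -146; w = 4; cross terms: (39*4 - 20*-30)=756, (20*8 - 14*4)=104, (14*-30 - 39*8)=-732; twice the area = |128| = 128; area = 64; answer 64

64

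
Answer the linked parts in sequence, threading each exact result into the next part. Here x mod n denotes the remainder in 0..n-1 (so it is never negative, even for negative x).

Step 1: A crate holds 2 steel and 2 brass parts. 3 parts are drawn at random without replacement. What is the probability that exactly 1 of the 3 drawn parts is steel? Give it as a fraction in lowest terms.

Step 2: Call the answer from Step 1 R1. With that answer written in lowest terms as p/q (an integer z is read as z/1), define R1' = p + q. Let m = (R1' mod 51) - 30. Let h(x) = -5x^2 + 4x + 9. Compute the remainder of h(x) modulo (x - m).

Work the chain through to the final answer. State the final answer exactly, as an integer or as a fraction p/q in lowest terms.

-3744

Step 1: total draws C(4,3) = 4; favorable C(2,1)*C(2,2) = 2; P = 1/2; answer 1/2
Step 2: R1 = 1/2; threaded value p + q = 3; m = -27; remainder = value at the root: -5*(-27)^2 + 4*(-27)^1 + 9 = (-3645) + (-108) + (9) = -3744; answer -3744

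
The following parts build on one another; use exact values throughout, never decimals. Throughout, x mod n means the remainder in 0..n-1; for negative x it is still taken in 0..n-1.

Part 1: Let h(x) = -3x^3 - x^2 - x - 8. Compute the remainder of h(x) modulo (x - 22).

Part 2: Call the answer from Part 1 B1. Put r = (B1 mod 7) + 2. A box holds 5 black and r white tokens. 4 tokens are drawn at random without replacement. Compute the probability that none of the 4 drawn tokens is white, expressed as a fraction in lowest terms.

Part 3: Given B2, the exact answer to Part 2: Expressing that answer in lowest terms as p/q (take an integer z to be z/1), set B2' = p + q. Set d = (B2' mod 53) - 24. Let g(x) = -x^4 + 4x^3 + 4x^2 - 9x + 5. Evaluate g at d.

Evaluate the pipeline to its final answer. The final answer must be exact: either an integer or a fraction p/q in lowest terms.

Part 1: remainder = value at the root: -3*(22)^3 - 1*(22)^2 - 1*(22)^1 - 8 = (-31944) + (-484) + (-22) + (-8) = -32458; answer -32458
Part 2: B1 = -32458; r = 3; total draws C(8,4) = 70; favorable C(5,4) = 5; P = 1/14; answer 1/14
Part 3: B2 = 1/14; threaded value p + q = 15; d = -9; -1*(-9)^4 + 4*(-9)^3 + 4*(-9)^2 - 9*(-9)^1 + 5 = (-6561) + (-2916) + (324) + (81) + (5) = -9067; answer -9067

-9067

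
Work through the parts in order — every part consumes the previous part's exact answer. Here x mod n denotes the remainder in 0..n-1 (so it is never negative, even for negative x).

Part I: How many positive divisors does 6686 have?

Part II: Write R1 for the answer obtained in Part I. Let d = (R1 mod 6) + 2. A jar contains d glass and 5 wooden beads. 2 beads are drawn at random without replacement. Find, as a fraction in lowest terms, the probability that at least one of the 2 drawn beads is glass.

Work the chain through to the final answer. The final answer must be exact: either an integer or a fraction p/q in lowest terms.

9/11

Part I: 6686 = 2 * 3343; number of divisors = (1+1) * (1+1) = 4; answer 4
Part II: R1 = 4; d = 6; total draws C(11,2) = 55; complement C(5,2) = 10; favorable 55 - 10 = 45; P = 9/11; answer 9/11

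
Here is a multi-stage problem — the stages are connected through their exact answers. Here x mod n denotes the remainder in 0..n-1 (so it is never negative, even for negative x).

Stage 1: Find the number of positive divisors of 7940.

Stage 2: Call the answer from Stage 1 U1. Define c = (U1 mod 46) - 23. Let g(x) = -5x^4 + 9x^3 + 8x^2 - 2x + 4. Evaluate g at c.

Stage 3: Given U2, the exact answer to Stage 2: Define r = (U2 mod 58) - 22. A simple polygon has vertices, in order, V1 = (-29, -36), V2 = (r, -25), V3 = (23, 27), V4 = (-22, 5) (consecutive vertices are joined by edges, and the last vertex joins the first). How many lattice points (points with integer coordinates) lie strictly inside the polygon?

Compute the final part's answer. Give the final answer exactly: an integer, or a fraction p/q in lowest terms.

1593

Stage 1: 7940 = 2^2 * 5 * 397; number of divisors = (2+1) * (1+1) * (1+1) = 12; answer 12
Stage 2: U1 = 12; c = -11; -5*(-11)^4 + 9*(-11)^3 + 8*(-11)^2 - 2*(-11)^1 + 4 = (-73205) + (-11979) + (968) + (22) + (4) = -84190; answer -84190
Stage 3: U2 = -84190; r = 4; cross terms: (-29*-25 - 4*-36)=869, (4*27 - 23*-25)=683, (23*5 - -22*27)=709, (-22*-36 - -29*5)=937; twice the area = |3198| = 3198; area = 1599; boundary points = 11 + 1 + 1 + 1 = 14; strictly interior points = area - boundary/2 + 1 = 1593; answer 1593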